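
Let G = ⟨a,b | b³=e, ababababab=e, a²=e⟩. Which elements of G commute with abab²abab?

⟨abab²abab⟩ ⊆ C_G(abab²abab) since powers of abab²abab commute with abab²abab; so |C_G(abab²abab)| ≥ |⟨abab²abab⟩| = 2.
By orbit–stabilizer, |C_G(abab²abab)| = |G| / |conj. class of abab²abab| = 60 / 15 = 4.
The 4 elements commuting with abab²abab are {e, bab², abab²abab, ab²abab²aba}.

Answer: {e, bab², abab²abab, ab²abab²aba}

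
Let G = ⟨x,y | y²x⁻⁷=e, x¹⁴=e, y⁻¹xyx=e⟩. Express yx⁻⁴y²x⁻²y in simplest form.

Multiply left to right, reducing at each step:
  y · x⁻⁴ = x⁴y
  (x⁴y) · y² = x⁴y⁻¹
  (x⁴y⁻¹) · x⁻² = x⁶y⁻¹
  (x⁶y⁻¹) · y = x⁶

Answer: x⁶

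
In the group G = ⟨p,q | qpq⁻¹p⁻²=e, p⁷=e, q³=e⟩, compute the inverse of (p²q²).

The order of (p²q²) is 3 (smallest k with (p²q²)ᵏ = e), so (p²q²)⁻¹ = (p²q²)² = p³q.
Check: (p²q²) · (p³q) → (p²q²) · p³ = q²;   (q²) · q = e, giving e as required.

Answer: p³q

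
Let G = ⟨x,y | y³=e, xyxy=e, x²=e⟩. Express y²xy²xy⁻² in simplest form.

Multiply left to right, reducing at each step:
  (y²) · x = xy
  (xy) · y² = x
  x · x = e
  e · y⁻² = y

Answer: y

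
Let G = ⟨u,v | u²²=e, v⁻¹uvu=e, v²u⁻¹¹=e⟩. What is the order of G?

Enumerate words in the generators, reducing via the relations: the distinct elements are
  {e, u, v, uv, u², u³, u⁴, u⁵, u⁶, u⁷, u⁸, u⁹, u²v, u²¹, u²⁰, u³v, u¹², u¹³, u¹¹, u¹⁰, u¹⁴, u¹⁵, u¹⁶, u¹⁷, u¹⁸, u¹⁹, u⁴v, u⁵v, u⁶v, u⁷v, u⁸v, u⁹v, v⁻¹, uv⁻¹, u¹⁰v, u²v⁻¹, u³v⁻¹, u⁴v⁻¹, u⁵v⁻¹, u⁶v⁻¹, u⁷v⁻¹, u⁸v⁻¹, u⁹v⁻¹, u¹⁰v⁻¹}.
No further products give new elements, so |G| = 44.

Answer: 44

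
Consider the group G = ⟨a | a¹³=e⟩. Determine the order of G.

G is generated by a single element, so G is cyclic. The relator gives a¹³ = e and no smaller power is forced to be e, so the 13 powers {a, e, a², a³, a⁴, a⁵, a⁶, a⁷, a⁸, a⁹, a¹², a¹¹, a¹⁰} are distinct. Hence |G| = 13.

Answer: 13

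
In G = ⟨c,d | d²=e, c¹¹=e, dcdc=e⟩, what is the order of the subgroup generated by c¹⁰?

|⟨c¹⁰⟩| equals the order of c¹⁰. Compute successive powers until reaching e:
  (c¹⁰)¹ = c¹⁰, (c¹⁰)² = c⁹, (c¹⁰)³ = c⁸, (c¹⁰)⁴ = c⁷, (c¹⁰)⁵ = c⁶, (c¹⁰)⁶ = c⁵, (c¹⁰)⁷ = c⁴, (c¹⁰)⁸ = c³, (c¹⁰)⁹ = c², (c¹⁰)¹⁰ = c, (c¹⁰)¹¹ = e.
The smallest positive k with (c¹⁰)ᵏ = e is 11, so |⟨c¹⁰⟩| = 11.

Answer: 11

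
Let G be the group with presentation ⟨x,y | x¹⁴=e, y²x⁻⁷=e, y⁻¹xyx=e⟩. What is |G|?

Enumerate words in the generators, reducing via the relations: the distinct elements are
  {e, x, y, xy, x², x³, x⁴, x⁵, x⁶, x⁷, x⁸, x⁹, x²y, x³y, x¹², x¹³, x¹¹, x¹⁰, x⁴y, x⁵y, x⁶y, y⁻¹, xy⁻¹, x²y⁻¹, x³y⁻¹, x⁴y⁻¹, x⁵y⁻¹, x⁶y⁻¹}.
No further products give new elements, so |G| = 28.

Answer: 28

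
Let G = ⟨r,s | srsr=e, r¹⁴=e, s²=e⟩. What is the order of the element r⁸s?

Compute successive powers until reaching e:
  (r⁸s)¹ = r⁸s, (r⁸s)² = e.
The smallest positive k with (r⁸s)ᵏ = e is 2.

Answer: 2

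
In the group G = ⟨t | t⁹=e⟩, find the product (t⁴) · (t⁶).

Compute (t⁴) · (t⁶) by multiplying left to right and reducing via the relations at each step:
  (t⁴) · t⁶ = t

Answer: t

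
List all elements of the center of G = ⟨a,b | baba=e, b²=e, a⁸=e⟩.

An element z ∈ Z(G) iff z commutes with every generator.
For example a⁴ is central: (a⁴)·a = a⁵ = a·(a⁴); (a⁴)·b = a⁴b = b·(a⁴).
Whereas a ∉ Z(G) since a·b = ab ≠ a⁷b = b·a.
Checking each of the 16 elements this way gives Z(G) = {e, a⁴}, of order 2.

Answer: {e, a⁴}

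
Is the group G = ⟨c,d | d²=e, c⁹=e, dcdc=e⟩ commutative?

c·d = cd but d·c = c⁸d, so c·d ≠ d·c and G is not abelian.

Answer: No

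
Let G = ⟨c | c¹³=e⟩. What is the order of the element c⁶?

Compute successive powers until reaching e:
  (c⁶)¹ = c⁶, (c⁶)² = c¹², (c⁶)³ = c⁵, (c⁶)⁴ = c¹¹, (c⁶)⁵ = c⁴, (c⁶)⁶ = c¹⁰, (c⁶)⁷ = c³, (c⁶)⁸ = c⁹, (c⁶)⁹ = c², (c⁶)¹⁰ = c⁸, (c⁶)¹¹ = c, (c⁶)¹² = c⁷, (c⁶)¹³ = e.
The smallest positive k with (c⁶)ᵏ = e is 13.

Answer: 13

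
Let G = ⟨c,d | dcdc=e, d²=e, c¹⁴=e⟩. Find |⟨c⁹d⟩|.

|⟨c⁹d⟩| equals the order of c⁹d. Compute successive powers until reaching e:
  (c⁹d)¹ = c⁹d, (c⁹d)² = e.
The smallest positive k with (c⁹d)ᵏ = e is 2, so |⟨c⁹d⟩| = 2.

Answer: 2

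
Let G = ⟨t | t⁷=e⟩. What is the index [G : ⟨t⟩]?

First find ord(t) by computing successive powers:
  t¹ = t, t² = t², t³ = t³, t⁴ = t⁴, t⁵ = t⁵, t⁶ = t⁶, t⁷ = e.
So |⟨t⟩| = ord(t) = 7. With |G| = 7, by Lagrange [G : ⟨t⟩] = 7/7 = 1.

Answer: 1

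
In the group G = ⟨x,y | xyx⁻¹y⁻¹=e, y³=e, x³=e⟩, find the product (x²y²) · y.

Compute (x²y²) · y by multiplying left to right and reducing via the relations at each step:
  (x²y²) · y = x²

Answer: x²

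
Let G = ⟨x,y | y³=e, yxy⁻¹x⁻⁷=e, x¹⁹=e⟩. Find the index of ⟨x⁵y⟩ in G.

First find ord(x⁵y) by computing successive powers:
  (x⁵y)¹ = x⁵y, (x⁵y)² = x²y², (x⁵y)³ = e.
So |⟨x⁵y⟩| = ord(x⁵y) = 3. With |G| = 57, by Lagrange [G : ⟨x⁵y⟩] = 57/3 = 19.

Answer: 19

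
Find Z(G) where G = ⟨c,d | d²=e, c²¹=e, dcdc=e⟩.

An element z ∈ Z(G) iff z commutes with every generator.
For example e is central: e·c = c = c·e; e·d = d = d·e.
Whereas c ∉ Z(G) since c·d = cd ≠ c²⁰d = d·c.
Checking each of the 42 elements this way gives Z(G) = {e}, of order 1.

Answer: {e}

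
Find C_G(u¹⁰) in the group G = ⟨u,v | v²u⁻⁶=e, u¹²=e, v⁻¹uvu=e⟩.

⟨u¹⁰⟩ ⊆ C_G(u¹⁰) since powers of u¹⁰ commute with u¹⁰; so |C_G(u¹⁰)| ≥ |⟨u¹⁰⟩| = 6.
By orbit–stabilizer, |C_G(u¹⁰)| = |G| / |conj. class of u¹⁰| = 24 / 2 = 12.
The 12 elements commuting with u¹⁰ are {e, u, u², u³, u⁴, u⁵, u⁶, u⁷, u⁸, u⁹, u¹⁰, u¹¹}.

Answer: {e, u, u², u³, u⁴, u⁵, u⁶, u⁷, u⁸, u⁹, u¹⁰, u¹¹}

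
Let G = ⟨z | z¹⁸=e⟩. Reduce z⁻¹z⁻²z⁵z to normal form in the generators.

Multiply left to right, reducing at each step:
  (z¹⁷) · z⁻² = z¹⁵
  (z¹⁵) · z⁵ = z²
  (z²) · z = z³

Answer: z³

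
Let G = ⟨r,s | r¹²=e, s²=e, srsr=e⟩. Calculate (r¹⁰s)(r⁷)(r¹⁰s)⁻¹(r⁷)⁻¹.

[(r¹⁰s), (r⁷)] = (r¹⁰s)·(r⁷)·(r¹⁰s)⁻¹·(r⁷)⁻¹.
  (r¹⁰s) · (r⁷) = r³s
  (r³s) · (r¹⁰s) = r⁵
  (r⁵) · (r⁵) = r¹⁰

Answer: r¹⁰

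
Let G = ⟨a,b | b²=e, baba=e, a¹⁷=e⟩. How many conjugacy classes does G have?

The conjugacy classes (representative and size) are:
  [e] (size 1), [a¹⁶] (size 2), [a²] (size 2), [a³] (size 2), [a¹³] (size 2), [a¹²] (size 2), [a⁶] (size 2), [a¹⁰] (size 2), [a⁹] (size 2), [a⁷b] (size 17).
Class equation: 1 + 2 + 2 + 2 + 2 + 2 + 2 + 2 + 2 + 17 = 34 = |G|. So G has 10 conjugacy classes.

Answer: 10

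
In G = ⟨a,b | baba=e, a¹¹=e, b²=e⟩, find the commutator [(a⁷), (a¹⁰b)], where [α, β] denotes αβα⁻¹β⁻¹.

[(a⁷), (a¹⁰b)] = (a⁷)·(a¹⁰b)·(a⁷)⁻¹·(a¹⁰b)⁻¹.
  (a⁷) · (a¹⁰b) = a⁶b
  (a⁶b) · (a⁴) = a²b
  (a²b) · (a¹⁰b) = a³

Answer: a³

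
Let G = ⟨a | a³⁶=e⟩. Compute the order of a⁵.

Compute successive powers until reaching e:
  (a⁵)¹ = a⁵, (a⁵)² = a¹⁰, (a⁵)³ = a¹⁵, (a⁵)⁴ = a²⁰, (a⁵)⁵ = a²⁵, (a⁵)⁶ = a³⁰, (a⁵)⁷ = a³⁵, (a⁵)⁸ = a⁴, (a⁵)⁹ = a⁹, (a⁵)¹⁰ = a¹⁴, (a⁵)¹¹ = a¹⁹, (a⁵)¹² = a²⁴, (a⁵)¹³ = a²⁹, (a⁵)¹⁴ = a³⁴, (a⁵)¹⁵ = a³, (a⁵)¹⁶ = a⁸, (a⁵)¹⁷ = a¹³, (a⁵)¹⁸ = a¹⁸, (a⁵)¹⁹ = a²³, (a⁵)²⁰ = a²⁸, (a⁵)²¹ = a³³, (a⁵)²² = a², (a⁵)²³ = a⁷, (a⁵)²⁴ = a¹², (a⁵)²⁵ = a¹⁷, (a⁵)²⁶ = a²², (a⁵)²⁷ = a²⁷, (a⁵)²⁸ = a³², (a⁵)²⁹ = a, (a⁵)³⁰ = a⁶, (a⁵)³¹ = a¹¹, (a⁵)³² = a¹⁶, (a⁵)³³ = a²¹, (a⁵)³⁴ = a²⁶, (a⁵)³⁵ = a³¹, (a⁵)³⁶ = e.
The smallest positive k with (a⁵)ᵏ = e is 36.

Answer: 36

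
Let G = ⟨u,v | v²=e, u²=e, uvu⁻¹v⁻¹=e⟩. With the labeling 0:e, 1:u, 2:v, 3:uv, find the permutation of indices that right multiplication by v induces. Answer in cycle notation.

(0 2)(1 3)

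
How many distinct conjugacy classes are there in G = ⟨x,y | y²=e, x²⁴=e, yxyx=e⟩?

The conjugacy classes (representative and size) are:
  [e] (size 1), [x²³] (size 2), [x²] (size 2), [x³] (size 2), [x²⁰] (size 2), [x¹⁹] (size 2), [x⁶] (size 2), [x⁷] (size 2), [x⁸] (size 2), [x⁹] (size 2), [x¹⁴] (size 2), [x¹¹] (size 2), [x¹²] (size 1), [x⁴y] (size 12), [x⁵y] (size 12).
Class equation: 1 + 2 + 2 + 2 + 2 + 2 + 2 + 2 + 2 + 2 + 2 + 2 + 1 + 12 + 12 = 48 = |G|. So G has 15 conjugacy classes.

Answer: 15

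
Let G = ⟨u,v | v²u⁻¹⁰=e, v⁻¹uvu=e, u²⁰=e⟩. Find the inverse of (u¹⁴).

The order of (u¹⁴) is 10 (smallest k with (u¹⁴)ᵏ = e), so (u¹⁴)⁻¹ = (u¹⁴)⁹ = u⁶.
Check: (u¹⁴) · (u⁶) → (u¹⁴) · u⁶ = e, giving e as required.

Answer: u⁶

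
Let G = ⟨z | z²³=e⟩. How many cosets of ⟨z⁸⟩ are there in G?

First find ord(z⁸) by computing successive powers:
  (z⁸)¹ = z⁸, (z⁸)² = z¹⁶, (z⁸)³ = z, (z⁸)⁴ = z⁹, (z⁸)⁵ = z¹⁷, (z⁸)⁶ = z², (z⁸)⁷ = z¹⁰, (z⁸)⁸ = z¹⁸, (z⁸)⁹ = z³, (z⁸)¹⁰ = z¹¹, (z⁸)¹¹ = z¹⁹, (z⁸)¹² = z⁴, (z⁸)¹³ = z¹², (z⁸)¹⁴ = z²⁰, (z⁸)¹⁵ = z⁵, (z⁸)¹⁶ = z¹³, (z⁸)¹⁷ = z²¹, (z⁸)¹⁸ = z⁶, (z⁸)¹⁹ = z¹⁴, (z⁸)²⁰ = z²², (z⁸)²¹ = z⁷, (z⁸)²² = z¹⁵, (z⁸)²³ = e.
So |⟨z⁸⟩| = ord(z⁸) = 23. With |G| = 23, by Lagrange [G : ⟨z⁸⟩] = 23/23 = 1.

Answer: 1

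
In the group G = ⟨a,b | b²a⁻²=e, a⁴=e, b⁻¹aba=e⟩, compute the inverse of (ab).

The order of (ab) is 4 (smallest k with (ab)ᵏ = e), so (ab)⁻¹ = (ab)³ = ab⁻¹.
Check: (ab) · (ab⁻¹) → (ab) · a = b;   b · b⁻¹ = e, giving e as required.

Answer: ab⁻¹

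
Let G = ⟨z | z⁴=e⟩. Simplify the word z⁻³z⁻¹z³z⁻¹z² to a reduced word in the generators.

Multiply left to right, reducing at each step:
  z · z⁻¹ = e
  e · z³ = z³
  (z³) · z⁻¹ = z²
  (z²) · z² = e

Answer: e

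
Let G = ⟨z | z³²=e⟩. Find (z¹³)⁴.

Compute successive powers of (z¹³), reducing at each step:
  (z¹³)²: (z¹³) · z¹³ = z²⁶
  (z¹³)³: (z²⁶) · z¹³ = z⁷
  (z¹³)⁴: (z⁷) · z¹³ = z²⁰

Answer: z²⁰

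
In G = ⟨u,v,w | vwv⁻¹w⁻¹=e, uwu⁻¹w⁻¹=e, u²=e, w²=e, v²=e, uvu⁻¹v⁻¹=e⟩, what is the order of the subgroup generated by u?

|⟨u⟩| equals the order of u. Compute successive powers until reaching e:
  u¹ = u, u² = e.
The smallest positive k with uᵏ = e is 2, so |⟨u⟩| = 2.

Answer: 2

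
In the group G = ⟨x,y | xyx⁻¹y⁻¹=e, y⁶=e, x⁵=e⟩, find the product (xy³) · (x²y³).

Compute (xy³) · (x²y³) by multiplying left to right and reducing via the relations at each step:
  (xy³) · x² = x³y³
  (x³y³) · y³ = x³

Answer: x³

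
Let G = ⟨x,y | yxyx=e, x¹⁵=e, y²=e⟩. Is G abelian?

x·y = xy but y·x = x¹⁴y, so x·y ≠ y·x and G is not abelian.

Answer: No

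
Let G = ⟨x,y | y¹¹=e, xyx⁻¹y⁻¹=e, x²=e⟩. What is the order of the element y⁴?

Compute successive powers until reaching e:
  (y⁴)¹ = y⁴, (y⁴)² = y⁸, (y⁴)³ = y, (y⁴)⁴ = y⁵, (y⁴)⁵ = y⁹, (y⁴)⁶ = y², (y⁴)⁷ = y⁶, (y⁴)⁸ = y¹⁰, (y⁴)⁹ = y³, (y⁴)¹⁰ = y⁷, (y⁴)¹¹ = e.
The smallest positive k with (y⁴)ᵏ = e is 11.

Answer: 11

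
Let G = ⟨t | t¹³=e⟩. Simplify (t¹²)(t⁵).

Compute (t¹²) · (t⁵) by multiplying left to right and reducing via the relations at each step:
  (t¹²) · t⁵ = t⁴

Answer: t⁴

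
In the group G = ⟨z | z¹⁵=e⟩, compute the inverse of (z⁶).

The order of (z⁶) is 5 (smallest k with (z⁶)ᵏ = e), so (z⁶)⁻¹ = (z⁶)⁴ = z⁹.
Check: (z⁶) · (z⁹) → (z⁶) · z⁹ = e, giving e as required.

Answer: z⁹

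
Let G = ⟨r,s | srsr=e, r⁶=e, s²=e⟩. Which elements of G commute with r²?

⟨r²⟩ ⊆ C_G(r²) since powers of r² commute with r²; so |C_G(r²)| ≥ |⟨r²⟩| = 3.
By orbit–stabilizer, |C_G(r²)| = |G| / |conj. class of r²| = 12 / 2 = 6.
The 6 elements commuting with r² are {e, r, r², r³, r⁴, r⁵}.

Answer: {e, r, r², r³, r⁴, r⁵}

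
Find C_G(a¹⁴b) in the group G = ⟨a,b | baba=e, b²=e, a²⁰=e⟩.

⟨a¹⁴b⟩ ⊆ C_G(a¹⁴b) since powers of a¹⁴b commute with a¹⁴b; so |C_G(a¹⁴b)| ≥ |⟨a¹⁴b⟩| = 2.
By orbit–stabilizer, |C_G(a¹⁴b)| = |G| / |conj. class of a¹⁴b| = 40 / 10 = 4.
The 4 elements commuting with a¹⁴b are {e, a¹⁰, a⁴b, a¹⁴b}.

Answer: {e, a¹⁰, a⁴b, a¹⁴b}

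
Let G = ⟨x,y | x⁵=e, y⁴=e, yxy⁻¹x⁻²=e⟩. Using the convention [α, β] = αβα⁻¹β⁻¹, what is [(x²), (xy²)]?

[(x²), (xy²)] = (x²)·(xy²)·(x²)⁻¹·(xy²)⁻¹.
  (x²) · (xy²) = x³y²
  (x³y²) · (x³) = y²
  (y²) · (xy²) = x⁴

Answer: x⁴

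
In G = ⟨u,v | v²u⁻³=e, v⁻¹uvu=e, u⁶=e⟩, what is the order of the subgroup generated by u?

|⟨u⟩| equals the order of u. Compute successive powers until reaching e:
  u¹ = u, u² = u², u³ = u³, u⁴ = u⁴, u⁵ = u⁵, u⁶ = e.
The smallest positive k with uᵏ = e is 6, so |⟨u⟩| = 6.

Answer: 6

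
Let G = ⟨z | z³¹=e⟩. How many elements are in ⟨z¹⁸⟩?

|⟨z¹⁸⟩| equals the order of z¹⁸. Compute successive powers until reaching e:
  (z¹⁸)¹ = z¹⁸, (z¹⁸)² = z⁵, (z¹⁸)³ = z²³, (z¹⁸)⁴ = z¹⁰, (z¹⁸)⁵ = z²⁸, (z¹⁸)⁶ = z¹⁵, (z¹⁸)⁷ = z², (z¹⁸)⁸ = z²⁰, (z¹⁸)⁹ = z⁷, (z¹⁸)¹⁰ = z²⁵, (z¹⁸)¹¹ = z¹², (z¹⁸)¹² = z³⁰, (z¹⁸)¹³ = z¹⁷, (z¹⁸)¹⁴ = z⁴, (z¹⁸)¹⁵ = z²², (z¹⁸)¹⁶ = z⁹, (z¹⁸)¹⁷ = z²⁷, (z¹⁸)¹⁸ = z¹⁴, (z¹⁸)¹⁹ = z, (z¹⁸)²⁰ = z¹⁹, (z¹⁸)²¹ = z⁶, (z¹⁸)²² = z²⁴, (z¹⁸)²³ = z¹¹, (z¹⁸)²⁴ = z²⁹, (z¹⁸)²⁵ = z¹⁶, (z¹⁸)²⁶ = z³, (z¹⁸)²⁷ = z²¹, (z¹⁸)²⁸ = z⁸, (z¹⁸)²⁹ = z²⁶, (z¹⁸)³⁰ = z¹³, (z¹⁸)³¹ = e.
The smallest positive k with (z¹⁸)ᵏ = e is 31, so |⟨z¹⁸⟩| = 31.

Answer: 31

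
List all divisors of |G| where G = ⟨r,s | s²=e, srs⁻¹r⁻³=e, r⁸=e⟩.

|G| = 16 = 2⁴. By Lagrange's theorem the order of any subgroup divides 16; the divisors of 16 are 1, 2, 4, 8, 16.

Answer: 1, 2, 4, 8, 16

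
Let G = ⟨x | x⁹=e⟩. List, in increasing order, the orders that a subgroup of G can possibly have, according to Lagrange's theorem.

|G| = 9 = 3². By Lagrange's theorem the order of any subgroup divides 9; the divisors of 9 are 1, 3, 9.

Answer: 1, 3, 9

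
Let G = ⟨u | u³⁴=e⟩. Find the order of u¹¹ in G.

Compute successive powers until reaching e:
  (u¹¹)¹ = u¹¹, (u¹¹)² = u²², (u¹¹)³ = u³³, (u¹¹)⁴ = u¹⁰, (u¹¹)⁵ = u²¹, (u¹¹)⁶ = u³², (u¹¹)⁷ = u⁹, (u¹¹)⁸ = u²⁰, (u¹¹)⁹ = u³¹, (u¹¹)¹⁰ = u⁸, (u¹¹)¹¹ = u¹⁹, (u¹¹)¹² = u³⁰, (u¹¹)¹³ = u⁷, (u¹¹)¹⁴ = u¹⁸, (u¹¹)¹⁵ = u²⁹, (u¹¹)¹⁶ = u⁶, (u¹¹)¹⁷ = u¹⁷, (u¹¹)¹⁸ = u²⁸, (u¹¹)¹⁹ = u⁵, (u¹¹)²⁰ = u¹⁶, (u¹¹)²¹ = u²⁷, (u¹¹)²² = u⁴, (u¹¹)²³ = u¹⁵, (u¹¹)²⁴ = u²⁶, (u¹¹)²⁵ = u³, (u¹¹)²⁶ = u¹⁴, (u¹¹)²⁷ = u²⁵, (u¹¹)²⁸ = u², (u¹¹)²⁹ = u¹³, (u¹¹)³⁰ = u²⁴, (u¹¹)³¹ = u, (u¹¹)³² = u¹², (u¹¹)³³ = u²³, (u¹¹)³⁴ = e.
The smallest positive k with (u¹¹)ᵏ = e is 34.

Answer: 34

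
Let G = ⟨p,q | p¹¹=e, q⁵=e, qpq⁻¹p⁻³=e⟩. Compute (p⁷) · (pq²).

Compute (p⁷) · (pq²) by multiplying left to right and reducing via the relations at each step:
  (p⁷) · p = p⁸
  (p⁸) · q² = p⁸q²

Answer: p⁸q²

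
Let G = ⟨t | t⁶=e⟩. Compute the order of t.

Compute successive powers until reaching e:
  t¹ = t, t² = t², t³ = t³, t⁴ = t⁴, t⁵ = t⁵, t⁶ = e.
The smallest positive k with tᵏ = e is 6.

Answer: 6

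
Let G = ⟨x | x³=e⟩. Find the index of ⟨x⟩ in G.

First find ord(x) by computing successive powers:
  x¹ = x, x² = x², x³ = e.
So |⟨x⟩| = ord(x) = 3. With |G| = 3, by Lagrange [G : ⟨x⟩] = 3/3 = 1.

Answer: 1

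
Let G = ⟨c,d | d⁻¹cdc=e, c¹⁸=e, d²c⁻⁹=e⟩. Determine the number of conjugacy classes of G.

The conjugacy classes (representative and size) are:
  [e] (size 1), [c¹⁷] (size 2), [c¹⁶] (size 2), [c³] (size 2), [c¹⁴] (size 2), [c¹³] (size 2), [c¹²] (size 2), [c¹¹] (size 2), [c¹⁰] (size 2), [c⁹] (size 1), [c⁸d] (size 9), [cd] (size 9).
Class equation: 1 + 2 + 2 + 2 + 2 + 2 + 2 + 2 + 2 + 1 + 9 + 9 = 36 = |G|. So G has 12 conjugacy classes.

Answer: 12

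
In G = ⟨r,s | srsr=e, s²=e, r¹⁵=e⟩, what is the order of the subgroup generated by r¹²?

|⟨r¹²⟩| equals the order of r¹². Compute successive powers until reaching e:
  (r¹²)¹ = r¹², (r¹²)² = r⁹, (r¹²)³ = r⁶, (r¹²)⁴ = r³, (r¹²)⁵ = e.
The smallest positive k with (r¹²)ᵏ = e is 5, so |⟨r¹²⟩| = 5.

Answer: 5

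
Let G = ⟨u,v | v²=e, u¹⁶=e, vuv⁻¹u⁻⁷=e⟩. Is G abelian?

u·v = uv but v·u = u⁷v, so u·v ≠ v·u and G is not abelian.

Answer: No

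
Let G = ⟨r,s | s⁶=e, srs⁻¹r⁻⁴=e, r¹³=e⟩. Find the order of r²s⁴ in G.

Compute successive powers until reaching e:
  (r²s⁴)¹ = r²s⁴, (r²s⁴)² = r⁷s², (r²s⁴)³ = e.
The smallest positive k with (r²s⁴)ᵏ = e is 3.

Answer: 3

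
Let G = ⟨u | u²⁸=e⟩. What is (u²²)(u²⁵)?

Compute (u²²) · (u²⁵) by multiplying left to right and reducing via the relations at each step:
  (u²²) · u²⁵ = u¹⁹

Answer: u¹⁹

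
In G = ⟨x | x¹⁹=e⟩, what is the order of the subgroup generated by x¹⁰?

|⟨x¹⁰⟩| equals the order of x¹⁰. Compute successive powers until reaching e:
  (x¹⁰)¹ = x¹⁰, (x¹⁰)² = x, (x¹⁰)³ = x¹¹, (x¹⁰)⁴ = x², (x¹⁰)⁵ = x¹², (x¹⁰)⁶ = x³, (x¹⁰)⁷ = x¹³, (x¹⁰)⁸ = x⁴, (x¹⁰)⁹ = x¹⁴, (x¹⁰)¹⁰ = x⁵, (x¹⁰)¹¹ = x¹⁵, (x¹⁰)¹² = x⁶, (x¹⁰)¹³ = x¹⁶, (x¹⁰)¹⁴ = x⁷, (x¹⁰)¹⁵ = x¹⁷, (x¹⁰)¹⁶ = x⁸, (x¹⁰)¹⁷ = x¹⁸, (x¹⁰)¹⁸ = x⁹, (x¹⁰)¹⁹ = e.
The smallest positive k with (x¹⁰)ᵏ = e is 19, so |⟨x¹⁰⟩| = 19.

Answer: 19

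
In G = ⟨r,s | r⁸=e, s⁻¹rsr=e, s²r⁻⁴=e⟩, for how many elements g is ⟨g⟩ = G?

⟨g⟩ = G would require ord(g) = |G| = 16, but the maximum element order in G is 8 < 16. So G is not cyclic and no single element generates it: the count is 0.

Answer: 0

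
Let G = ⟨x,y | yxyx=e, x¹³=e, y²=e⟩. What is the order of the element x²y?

Compute successive powers until reaching e:
  (x²y)¹ = x²y, (x²y)² = e.
The smallest positive k with (x²y)ᵏ = e is 2.

Answer: 2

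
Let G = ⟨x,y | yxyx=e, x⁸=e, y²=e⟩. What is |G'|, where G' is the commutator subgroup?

G' = [G, G] is generated by all commutators. The generator-pair commutators are: [x, y] = x².
The subgroup they normally generate is {e, x², x⁴, x⁶}, of order 4.
Check: |G/G'| = 16/4 = 4 is the order of the abelianisation.

Answer: 4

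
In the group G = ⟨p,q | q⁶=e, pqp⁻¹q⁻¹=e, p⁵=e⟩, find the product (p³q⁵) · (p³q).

Compute (p³q⁵) · (p³q) by multiplying left to right and reducing via the relations at each step:
  (p³q⁵) · p³ = pq⁵
  (pq⁵) · q = p

Answer: p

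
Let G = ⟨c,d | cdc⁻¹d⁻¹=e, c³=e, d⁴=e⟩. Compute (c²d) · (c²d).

Compute (c²d) · (c²d) by multiplying left to right and reducing via the relations at each step:
  (c²d) · c² = cd
  (cd) · d = cd²

Answer: cd²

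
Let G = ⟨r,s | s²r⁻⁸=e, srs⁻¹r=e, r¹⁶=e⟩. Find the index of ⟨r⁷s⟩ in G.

First find ord(r⁷s) by computing successive powers:
  (r⁷s)¹ = r⁷s, (r⁷s)² = r⁸, (r⁷s)³ = r⁷s⁻¹, (r⁷s)⁴ = e.
So |⟨r⁷s⟩| = ord(r⁷s) = 4. With |G| = 32, by Lagrange [G : ⟨r⁷s⟩] = 32/4 = 8.

Answer: 8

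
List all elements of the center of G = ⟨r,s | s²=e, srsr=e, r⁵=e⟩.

An element z ∈ Z(G) iff z commutes with every generator.
For example e is central: e·r = r = r·e; e·s = s = s·e.
Whereas r ∉ Z(G) since r·s = rs ≠ r⁴s = s·r.
Checking each of the 10 elements this way gives Z(G) = {e}, of order 1.

Answer: {e}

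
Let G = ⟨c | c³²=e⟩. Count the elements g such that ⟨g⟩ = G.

G is cyclic of order 32. An element generates G iff its order is 32, and a cyclic group of order 32 has exactly φ(32) = 16 such elements.

Answer: 16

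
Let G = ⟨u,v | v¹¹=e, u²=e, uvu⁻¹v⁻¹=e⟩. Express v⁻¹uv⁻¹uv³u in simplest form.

Multiply left to right, reducing at each step:
  (v¹⁰) · u = uv¹⁰
  (uv¹⁰) · v⁻¹ = uv⁹
  (uv⁹) · u = v⁹
  (v⁹) · v³ = v
  v · u = uv

Answer: uv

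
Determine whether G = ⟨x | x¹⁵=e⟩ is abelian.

G has a single generator, so G is cyclic and hence abelian.

Answer: Yes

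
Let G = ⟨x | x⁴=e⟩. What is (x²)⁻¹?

The order of (x²) is 2 (smallest k with (x²)ᵏ = e), so (x²)⁻¹ = (x²)¹ = x².
Check: (x²) · (x²) → (x²) · x² = e, giving e as required.

Answer: x²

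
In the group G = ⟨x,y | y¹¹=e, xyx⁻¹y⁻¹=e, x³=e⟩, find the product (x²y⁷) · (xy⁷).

Compute (x²y⁷) · (xy⁷) by multiplying left to right and reducing via the relations at each step:
  (x²y⁷) · x = y⁷
  (y⁷) · y⁷ = y³

Answer: y³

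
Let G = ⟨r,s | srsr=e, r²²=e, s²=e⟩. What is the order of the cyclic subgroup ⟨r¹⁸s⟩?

|⟨r¹⁸s⟩| equals the order of r¹⁸s. Compute successive powers until reaching e:
  (r¹⁸s)¹ = r¹⁸s, (r¹⁸s)² = e.
The smallest positive k with (r¹⁸s)ᵏ = e is 2, so |⟨r¹⁸s⟩| = 2.

Answer: 2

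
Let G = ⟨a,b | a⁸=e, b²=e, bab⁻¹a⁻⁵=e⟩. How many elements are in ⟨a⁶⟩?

|⟨a⁶⟩| equals the order of a⁶. Compute successive powers until reaching e:
  (a⁶)¹ = a⁶, (a⁶)² = a⁴, (a⁶)³ = a², (a⁶)⁴ = e.
The smallest positive k with (a⁶)ᵏ = e is 4, so |⟨a⁶⟩| = 4.

Answer: 4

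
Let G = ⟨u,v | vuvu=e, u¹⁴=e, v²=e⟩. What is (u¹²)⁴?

Compute successive powers of (u¹²), reducing at each step:
  (u¹²)²: (u¹²) · u¹² = u¹⁰
  (u¹²)³: (u¹⁰) · u¹² = u⁸
  (u¹²)⁴: (u⁸) · u¹² = u⁶

Answer: u⁶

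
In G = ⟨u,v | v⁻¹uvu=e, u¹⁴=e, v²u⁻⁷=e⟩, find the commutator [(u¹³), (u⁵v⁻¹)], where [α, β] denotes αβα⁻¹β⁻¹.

[(u¹³), (u⁵v⁻¹)] = (u¹³)·(u⁵v⁻¹)·(u¹³)⁻¹·(u⁵v⁻¹)⁻¹.
  (u¹³) · (u⁵v⁻¹) = u⁴v⁻¹
  (u⁴v⁻¹) · u = u³v⁻¹
  (u³v⁻¹) · (u⁵v) = u¹²

Answer: u¹²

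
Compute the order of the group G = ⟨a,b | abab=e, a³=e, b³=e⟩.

Enumerate words in the generators, reducing via the relations: the distinct elements are
  {a, b, e, ab, a², b², ab², a²b, ba², b²a, ab²a, a²b²}.
No further products give new elements, so |G| = 12.

Answer: 12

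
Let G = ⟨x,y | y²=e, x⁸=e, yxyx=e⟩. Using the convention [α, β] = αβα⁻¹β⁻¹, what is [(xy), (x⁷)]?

[(xy), (x⁷)] = (xy)·(x⁷)·(xy)⁻¹·(x⁷)⁻¹.
  (xy) · (x⁷) = x²y
  (x²y) · (xy) = x
  x · x = x²

Answer: x²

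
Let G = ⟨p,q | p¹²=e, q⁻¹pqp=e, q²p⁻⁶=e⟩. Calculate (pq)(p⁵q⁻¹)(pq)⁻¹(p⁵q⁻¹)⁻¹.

[(pq), (p⁵q⁻¹)] = (pq)·(p⁵q⁻¹)·(pq)⁻¹·(p⁵q⁻¹)⁻¹.
  (pq) · (p⁵q⁻¹) = p⁸
  (p⁸) · (pq⁻¹) = p³q
  (p³q) · (p⁵q) = p⁴

Answer: p⁴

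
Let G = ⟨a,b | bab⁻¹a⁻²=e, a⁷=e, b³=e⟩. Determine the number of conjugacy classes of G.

The conjugacy classes (representative and size) are:
  [e] (size 1), [a²] (size 3), [a⁵] (size 3), [b] (size 7), [b²] (size 7).
Class equation: 1 + 3 + 3 + 7 + 7 = 21 = |G|. So G has 5 conjugacy classes.

Answer: 5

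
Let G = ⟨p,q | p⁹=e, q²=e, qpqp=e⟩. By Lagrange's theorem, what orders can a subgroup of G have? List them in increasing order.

|G| = 18 = 2 · 3². By Lagrange's theorem the order of any subgroup divides 18; the divisors of 18 are 1, 2, 3, 6, 9, 18.

Answer: 1, 2, 3, 6, 9, 18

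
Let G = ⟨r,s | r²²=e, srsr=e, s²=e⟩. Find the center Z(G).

An element z ∈ Z(G) iff z commutes with every generator.
For example r¹¹ is central: (r¹¹)·r = r¹² = r·(r¹¹); (r¹¹)·s = r¹¹s = s·(r¹¹).
Whereas r ∉ Z(G) since r·s = rs ≠ r²¹s = s·r.
Checking each of the 44 elements this way gives Z(G) = {e, r¹¹}, of order 2.

Answer: {e, r¹¹}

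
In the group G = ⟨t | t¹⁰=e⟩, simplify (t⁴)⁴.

Compute successive powers of (t⁴), reducing at each step:
  (t⁴)²: (t⁴) · t⁴ = t⁸
  (t⁴)³: (t⁸) · t⁴ = t²
  (t⁴)⁴: (t²) · t⁴ = t⁶

Answer: t⁶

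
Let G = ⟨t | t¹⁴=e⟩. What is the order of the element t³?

Compute successive powers until reaching e:
  (t³)¹ = t³, (t³)² = t⁶, (t³)³ = t⁹, (t³)⁴ = t¹², (t³)⁵ = t, (t³)⁶ = t⁴, (t³)⁷ = t⁷, (t³)⁸ = t¹⁰, (t³)⁹ = t¹³, (t³)¹⁰ = t², (t³)¹¹ = t⁵, (t³)¹² = t⁸, (t³)¹³ = t¹¹, (t³)¹⁴ = e.
The smallest positive k with (t³)ᵏ = e is 14.

Answer: 14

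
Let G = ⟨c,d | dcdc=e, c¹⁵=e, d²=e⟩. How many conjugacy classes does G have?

The conjugacy classes (representative and size) are:
  [e] (size 1), [c¹⁴] (size 2), [c²] (size 2), [c³] (size 2), [c⁴] (size 2), [c¹⁰] (size 2), [c⁹] (size 2), [c⁷] (size 2), [c¹³d] (size 15).
Class equation: 1 + 2 + 2 + 2 + 2 + 2 + 2 + 2 + 15 = 30 = |G|. So G has 9 conjugacy classes.

Answer: 9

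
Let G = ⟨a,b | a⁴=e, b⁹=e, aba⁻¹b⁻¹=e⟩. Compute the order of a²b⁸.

Compute successive powers until reaching e:
  (a²b⁸)¹ = a²b⁸, (a²b⁸)² = b⁷, (a²b⁸)³ = a²b⁶, (a²b⁸)⁴ = b⁵, (a²b⁸)⁵ = a²b⁴, (a²b⁸)⁶ = b³, (a²b⁸)⁷ = a²b², (a²b⁸)⁸ = b, (a²b⁸)⁹ = a², (a²b⁸)¹⁰ = b⁸, (a²b⁸)¹¹ = a²b⁷, (a²b⁸)¹² = b⁶, (a²b⁸)¹³ = a²b⁵, (a²b⁸)¹⁴ = b⁴, (a²b⁸)¹⁵ = a²b³, (a²b⁸)¹⁶ = b², (a²b⁸)¹⁷ = a²b, (a²b⁸)¹⁸ = e.
The smallest positive k with (a²b⁸)ᵏ = e is 18.

Answer: 18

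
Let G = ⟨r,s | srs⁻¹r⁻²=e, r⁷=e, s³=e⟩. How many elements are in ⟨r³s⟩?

|⟨r³s⟩| equals the order of r³s. Compute successive powers until reaching e:
  (r³s)¹ = r³s, (r³s)² = r²s², (r³s)³ = e.
The smallest positive k with (r³s)ᵏ = e is 3, so |⟨r³s⟩| = 3.

Answer: 3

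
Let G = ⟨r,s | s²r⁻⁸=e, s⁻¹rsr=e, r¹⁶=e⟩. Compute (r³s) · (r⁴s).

Compute (r³s) · (r⁴s) by multiplying left to right and reducing via the relations at each step:
  (r³s) · r⁴ = r⁷s⁻¹
  (r⁷s⁻¹) · s = r⁷

Answer: r⁷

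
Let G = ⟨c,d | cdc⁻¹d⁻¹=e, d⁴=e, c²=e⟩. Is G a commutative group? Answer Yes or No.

Each pair of generators commutes: c·d = cd = d·c. Since the generators pairwise commute, every element of G commutes with every other, so G is abelian.

Answer: Yes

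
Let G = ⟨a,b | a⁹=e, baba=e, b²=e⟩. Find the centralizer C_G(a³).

⟨a³⟩ ⊆ C_G(a³) since powers of a³ commute with a³; so |C_G(a³)| ≥ |⟨a³⟩| = 3.
By orbit–stabilizer, |C_G(a³)| = |G| / |conj. class of a³| = 18 / 2 = 9.
The 9 elements commuting with a³ are {e, a, a², a³, a⁴, a⁵, a⁶, a⁷, a⁸}.

Answer: {e, a, a², a³, a⁴, a⁵, a⁶, a⁷, a⁸}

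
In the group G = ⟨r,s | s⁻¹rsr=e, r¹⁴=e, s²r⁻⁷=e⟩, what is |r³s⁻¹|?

Compute successive powers until reaching e:
  (r³s⁻¹)¹ = r³s⁻¹, (r³s⁻¹)² = r⁷, (r³s⁻¹)³ = r³s, (r³s⁻¹)⁴ = e.
The smallest positive k with (r³s⁻¹)ᵏ = e is 4.

Answer: 4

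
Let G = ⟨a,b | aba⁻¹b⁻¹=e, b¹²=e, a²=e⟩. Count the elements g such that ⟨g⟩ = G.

⟨g⟩ = G would require ord(g) = |G| = 24, but the maximum element order in G is 12 < 24. So G is not cyclic and no single element generates it: the count is 0.

Answer: 0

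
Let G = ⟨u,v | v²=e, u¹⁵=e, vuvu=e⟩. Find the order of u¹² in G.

Compute successive powers until reaching e:
  (u¹²)¹ = u¹², (u¹²)² = u⁹, (u¹²)³ = u⁶, (u¹²)⁴ = u³, (u¹²)⁵ = e.
The smallest positive k with (u¹²)ᵏ = e is 5.

Answer: 5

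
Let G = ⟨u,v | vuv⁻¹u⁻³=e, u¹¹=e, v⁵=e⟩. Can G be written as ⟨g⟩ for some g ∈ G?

Every cyclic group is abelian. But u·v = uv while v·u = u³v, so u·v ≠ v·u and G is not abelian. Hence G is not cyclic.

Answer: No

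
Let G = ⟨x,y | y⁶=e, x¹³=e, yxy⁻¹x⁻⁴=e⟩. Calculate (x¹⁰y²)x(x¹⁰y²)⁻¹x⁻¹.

[(x¹⁰y²), x] = (x¹⁰y²)·x·(x¹⁰y²)⁻¹·x⁻¹.
  (x¹⁰y²) · x = y²
  (y²) · (xy⁴) = x³
  (x³) · (x¹²) = x²

Answer: x²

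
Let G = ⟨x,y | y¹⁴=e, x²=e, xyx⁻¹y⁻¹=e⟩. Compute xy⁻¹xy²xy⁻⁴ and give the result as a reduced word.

Multiply left to right, reducing at each step:
  x · y⁻¹ = xy¹³
  (xy¹³) · x = y¹³
  (y¹³) · y² = y
  y · x = xy
  (xy) · y⁻⁴ = xy¹¹

Answer: xy¹¹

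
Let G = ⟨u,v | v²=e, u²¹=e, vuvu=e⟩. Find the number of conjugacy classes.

The conjugacy classes (representative and size) are:
  [e] (size 1), [u²⁰] (size 2), [u²] (size 2), [u³] (size 2), [u¹⁷] (size 2), [u⁵] (size 2), [u⁶] (size 2), [u⁷] (size 2), [u⁸] (size 2), [u⁹] (size 2), [u¹⁰] (size 2), [v] (size 21).
Class equation: 1 + 2 + 2 + 2 + 2 + 2 + 2 + 2 + 2 + 2 + 2 + 21 = 42 = |G|. So G has 12 conjugacy classes.

Answer: 12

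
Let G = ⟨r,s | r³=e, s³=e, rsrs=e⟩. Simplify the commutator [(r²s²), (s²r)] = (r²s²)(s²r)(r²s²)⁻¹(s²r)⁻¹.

[(r²s²), (s²r)] = (r²s²)·(s²r)·(r²s²)⁻¹·(s²r)⁻¹.
  (r²s²) · (s²r) = rs²
  (rs²) · (r²s²) = r²
  (r²) · (r²s) = rs

Answer: rs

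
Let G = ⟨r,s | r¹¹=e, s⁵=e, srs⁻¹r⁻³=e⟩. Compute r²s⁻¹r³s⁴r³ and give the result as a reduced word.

Multiply left to right, reducing at each step:
  (r²) · s⁻¹ = r²s⁴
  (r²s⁴) · r³ = r³s⁴
  (r³s⁴) · s⁴ = r³s³
  (r³s³) · r³ = r⁷s³

Answer: r⁷s³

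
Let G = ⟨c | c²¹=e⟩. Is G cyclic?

|G| = 21. The element c has order 21 (its powers give 21 distinct elements), so ⟨c⟩ = G and G is cyclic.

Answer: Yes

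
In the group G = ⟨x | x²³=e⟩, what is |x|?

Compute successive powers until reaching e:
  x¹ = x, x² = x², x³ = x³, x⁴ = x⁴, x⁵ = x⁵, x⁶ = x⁶, x⁷ = x⁷, x⁸ = x⁸, x⁹ = x⁹, x¹⁰ = x¹⁰, x¹¹ = x¹¹, x¹² = x¹², x¹³ = x¹³, x¹⁴ = x¹⁴, x¹⁵ = x¹⁵, x¹⁶ = x¹⁶, x¹⁷ = x¹⁷, x¹⁸ = x¹⁸, x¹⁹ = x¹⁹, x²⁰ = x²⁰, x²¹ = x²¹, x²² = x²², x²³ = e.
The smallest positive k with xᵏ = e is 23.

Answer: 23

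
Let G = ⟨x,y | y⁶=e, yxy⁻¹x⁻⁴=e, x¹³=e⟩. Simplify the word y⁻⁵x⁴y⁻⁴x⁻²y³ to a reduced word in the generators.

Multiply left to right, reducing at each step:
  y · x⁴ = x³y
  (x³y) · y⁻⁴ = x³y³
  (x³y³) · x⁻² = x⁵y³
  (x⁵y³) · y³ = x⁵

Answer: x⁵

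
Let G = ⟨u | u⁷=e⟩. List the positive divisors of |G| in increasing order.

|G| = 7 = 7. By Lagrange's theorem the order of any subgroup divides 7; the divisors of 7 are 1, 7.

Answer: 1, 7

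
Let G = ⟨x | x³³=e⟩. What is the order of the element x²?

Compute successive powers until reaching e:
  (x²)¹ = x², (x²)² = x⁴, (x²)³ = x⁶, (x²)⁴ = x⁸, (x²)⁵ = x¹⁰, (x²)⁶ = x¹², (x²)⁷ = x¹⁴, (x²)⁸ = x¹⁶, (x²)⁹ = x¹⁸, (x²)¹⁰ = x²⁰, (x²)¹¹ = x²², (x²)¹² = x²⁴, (x²)¹³ = x²⁶, (x²)¹⁴ = x²⁸, (x²)¹⁵ = x³⁰, (x²)¹⁶ = x³², (x²)¹⁷ = x, (x²)¹⁸ = x³, (x²)¹⁹ = x⁵, (x²)²⁰ = x⁷, (x²)²¹ = x⁹, (x²)²² = x¹¹, (x²)²³ = x¹³, (x²)²⁴ = x¹⁵, (x²)²⁵ = x¹⁷, (x²)²⁶ = x¹⁹, (x²)²⁷ = x²¹, (x²)²⁸ = x²³, (x²)²⁹ = x²⁵, (x²)³⁰ = x²⁷, (x²)³¹ = x²⁹, (x²)³² = x³¹, (x²)³³ = e.
The smallest positive k with (x²)ᵏ = e is 33.

Answer: 33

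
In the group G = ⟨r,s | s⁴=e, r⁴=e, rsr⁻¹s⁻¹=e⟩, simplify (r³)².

Compute successive powers of (r³), reducing at each step:
  (r³)²: (r³) · r³ = r²

Answer: r²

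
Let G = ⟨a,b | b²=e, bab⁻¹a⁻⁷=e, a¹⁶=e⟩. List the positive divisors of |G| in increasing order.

|G| = 32 = 2⁵. By Lagrange's theorem the order of any subgroup divides 32; the divisors of 32 are 1, 2, 4, 8, 16, 32.

Answer: 1, 2, 4, 8, 16, 32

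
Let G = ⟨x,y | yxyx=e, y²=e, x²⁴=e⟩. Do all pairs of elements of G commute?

x·y = xy but y·x = x²³y, so x·y ≠ y·x and G is not abelian.

Answer: No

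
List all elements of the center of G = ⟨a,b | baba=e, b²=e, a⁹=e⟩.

An element z ∈ Z(G) iff z commutes with every generator.
For example e is central: e·a = a = a·e; e·b = b = b·e.
Whereas a ∉ Z(G) since a·b = ab ≠ a⁸b = b·a.
Checking each of the 18 elements this way gives Z(G) = {e}, of order 1.

Answer: {e}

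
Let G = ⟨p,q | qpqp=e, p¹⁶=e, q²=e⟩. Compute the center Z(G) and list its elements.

An element z ∈ Z(G) iff z commutes with every generator.
For example p⁸ is central: (p⁸)·p = p⁹ = p·(p⁸); (p⁸)·q = p⁸q = q·(p⁸).
Whereas p ∉ Z(G) since p·q = pq ≠ p¹⁵q = q·p.
Checking each of the 32 elements this way gives Z(G) = {e, p⁸}, of order 2.

Answer: {e, p⁸}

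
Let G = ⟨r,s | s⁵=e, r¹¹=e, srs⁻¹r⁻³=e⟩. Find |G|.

Enumerate words in the generators, reducing via the relations: the distinct elements are
  {e, r, s, rs, r², r³, r⁴, r⁵, r⁶, r⁷, r⁸, r⁹, s², s³, s⁴, rs², rs³, rs⁴, r²s, r³s, r¹⁰, r⁴s, r⁵s, r⁶s, r⁷s, r⁸s, r⁹s, r²s², r²s³, r²s⁴, r³s², r³s³, r³s⁴, r¹⁰s, r⁴s², r⁴s³, r⁴s⁴, r⁵s², r⁵s³, r⁵s⁴, r⁶s², r⁶s³, r⁶s⁴, r⁷s², r⁷s³, r⁷s⁴, r⁸s², r⁸s³, r⁸s⁴, r⁹s², r⁹s³, r⁹s⁴, r¹⁰s², r¹⁰s³, r¹⁰s⁴}.
No further products give new elements, so |G| = 55.

Answer: 55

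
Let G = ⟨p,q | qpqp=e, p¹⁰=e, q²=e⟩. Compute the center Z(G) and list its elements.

An element z ∈ Z(G) iff z commutes with every generator.
For example p⁵ is central: (p⁵)·p = p⁶ = p·(p⁵); (p⁵)·q = p⁵q = q·(p⁵).
Whereas p ∉ Z(G) since p·q = pq ≠ p⁹q = q·p.
Checking each of the 20 elements this way gives Z(G) = {e, p⁵}, of order 2.

Answer: {e, p⁵}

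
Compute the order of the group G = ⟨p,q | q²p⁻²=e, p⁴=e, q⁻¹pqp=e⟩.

Enumerate words in the generators, reducing via the relations: the distinct elements are
  {e, p, q, pq, p², p³, q⁻¹, pq⁻¹}.
No further products give new elements, so |G| = 8.

Answer: 8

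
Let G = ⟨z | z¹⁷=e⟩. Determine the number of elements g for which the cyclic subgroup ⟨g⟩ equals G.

G is cyclic of order 17. An element generates G iff its order is 17, and a cyclic group of order 17 has exactly φ(17) = 16 such elements.

Answer: 16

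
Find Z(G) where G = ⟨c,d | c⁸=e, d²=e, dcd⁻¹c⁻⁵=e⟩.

An element z ∈ Z(G) iff z commutes with every generator.
For example c² is central: (c²)·c = c³ = c·(c²); (c²)·d = c²d = d·(c²).
Whereas c ∉ Z(G) since c·d = cd ≠ c⁵d = d·c.
Checking each of the 16 elements this way gives Z(G) = {e, c², c⁴, c⁶}, of order 4.

Answer: {e, c², c⁴, c⁶}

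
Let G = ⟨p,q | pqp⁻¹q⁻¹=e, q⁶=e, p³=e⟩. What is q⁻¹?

The order of q is 6 (smallest k with qᵏ = e), so q⁻¹ = q⁵ = q⁵.
Check: q · (q⁵) → q · q⁵ = e, giving e as required.

Answer: q⁵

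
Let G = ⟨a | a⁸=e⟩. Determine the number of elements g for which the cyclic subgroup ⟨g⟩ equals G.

G is cyclic of order 8. An element generates G iff its order is 8, and a cyclic group of order 8 has exactly φ(8) = 4 such elements.

Answer: 4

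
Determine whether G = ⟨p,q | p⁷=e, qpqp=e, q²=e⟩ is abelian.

p·q = pq but q·p = p⁶q, so p·q ≠ q·p and G is not abelian.

Answer: No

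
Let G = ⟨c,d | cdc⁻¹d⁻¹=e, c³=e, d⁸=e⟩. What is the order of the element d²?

Compute successive powers until reaching e:
  (d²)¹ = d², (d²)² = d⁴, (d²)³ = d⁶, (d²)⁴ = e.
The smallest positive k with (d²)ᵏ = e is 4.

Answer: 4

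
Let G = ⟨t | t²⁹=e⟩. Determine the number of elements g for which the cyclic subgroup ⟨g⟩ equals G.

G is cyclic of order 29. An element generates G iff its order is 29, and a cyclic group of order 29 has exactly φ(29) = 28 such elements.

Answer: 28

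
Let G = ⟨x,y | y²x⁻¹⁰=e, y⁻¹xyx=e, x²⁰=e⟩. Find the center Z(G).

An element z ∈ Z(G) iff z commutes with every generator.
For example x¹⁰ is central: (x¹⁰)·x = x¹¹ = x·(x¹⁰); (x¹⁰)·y = y⁻¹ = y·(x¹⁰).
Whereas x ∉ Z(G) since x·y = xy ≠ x⁹y⁻¹ = y·x.
Checking each of the 40 elements this way gives Z(G) = {e, x¹⁰}, of order 2.

Answer: {e, x¹⁰}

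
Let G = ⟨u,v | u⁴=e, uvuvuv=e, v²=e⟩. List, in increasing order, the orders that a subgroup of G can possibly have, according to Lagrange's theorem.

|G| = 24 = 2³ · 3. By Lagrange's theorem the order of any subgroup divides 24; the divisors of 24 are 1, 2, 3, 4, 6, 8, 12, 24.

Answer: 1, 2, 3, 4, 6, 8, 12, 24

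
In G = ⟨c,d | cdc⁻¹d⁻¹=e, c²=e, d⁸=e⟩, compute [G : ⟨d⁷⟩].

First find ord(d⁷) by computing successive powers:
  (d⁷)¹ = d⁷, (d⁷)² = d⁶, (d⁷)³ = d⁵, (d⁷)⁴ = d⁴, (d⁷)⁵ = d³, (d⁷)⁶ = d², (d⁷)⁷ = d, (d⁷)⁸ = e.
So |⟨d⁷⟩| = ord(d⁷) = 8. With |G| = 16, by Lagrange [G : ⟨d⁷⟩] = 16/8 = 2.

Answer: 2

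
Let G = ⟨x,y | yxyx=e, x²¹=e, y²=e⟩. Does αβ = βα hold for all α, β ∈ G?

x·y = xy but y·x = x²⁰y, so x·y ≠ y·x and G is not abelian.

Answer: No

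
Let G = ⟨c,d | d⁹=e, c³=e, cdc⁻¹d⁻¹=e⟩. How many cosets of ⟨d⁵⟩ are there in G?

First find ord(d⁵) by computing successive powers:
  (d⁵)¹ = d⁵, (d⁵)² = d, (d⁵)³ = d⁶, (d⁵)⁴ = d², (d⁵)⁵ = d⁷, (d⁵)⁶ = d³, (d⁵)⁷ = d⁸, (d⁵)⁸ = d⁴, (d⁵)⁹ = e.
So |⟨d⁵⟩| = ord(d⁵) = 9. With |G| = 27, by Lagrange [G : ⟨d⁵⟩] = 27/9 = 3.

Answer: 3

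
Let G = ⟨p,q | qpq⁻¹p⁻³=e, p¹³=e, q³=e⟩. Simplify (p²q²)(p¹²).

Compute (p²q²) · (p¹²) by multiplying left to right and reducing via the relations at each step:
  (p²q²) · p¹² = p⁶q²

Answer: p⁶q²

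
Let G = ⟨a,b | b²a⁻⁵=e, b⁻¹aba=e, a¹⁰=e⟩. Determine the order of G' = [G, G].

G' = [G, G] is generated by all commutators. The generator-pair commutators are: [a, b] = a².
The subgroup they normally generate is {e, a², a⁴, a⁶, a⁸}, of order 5.
Check: |G/G'| = 20/5 = 4 is the order of the abelianisation.

Answer: 5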